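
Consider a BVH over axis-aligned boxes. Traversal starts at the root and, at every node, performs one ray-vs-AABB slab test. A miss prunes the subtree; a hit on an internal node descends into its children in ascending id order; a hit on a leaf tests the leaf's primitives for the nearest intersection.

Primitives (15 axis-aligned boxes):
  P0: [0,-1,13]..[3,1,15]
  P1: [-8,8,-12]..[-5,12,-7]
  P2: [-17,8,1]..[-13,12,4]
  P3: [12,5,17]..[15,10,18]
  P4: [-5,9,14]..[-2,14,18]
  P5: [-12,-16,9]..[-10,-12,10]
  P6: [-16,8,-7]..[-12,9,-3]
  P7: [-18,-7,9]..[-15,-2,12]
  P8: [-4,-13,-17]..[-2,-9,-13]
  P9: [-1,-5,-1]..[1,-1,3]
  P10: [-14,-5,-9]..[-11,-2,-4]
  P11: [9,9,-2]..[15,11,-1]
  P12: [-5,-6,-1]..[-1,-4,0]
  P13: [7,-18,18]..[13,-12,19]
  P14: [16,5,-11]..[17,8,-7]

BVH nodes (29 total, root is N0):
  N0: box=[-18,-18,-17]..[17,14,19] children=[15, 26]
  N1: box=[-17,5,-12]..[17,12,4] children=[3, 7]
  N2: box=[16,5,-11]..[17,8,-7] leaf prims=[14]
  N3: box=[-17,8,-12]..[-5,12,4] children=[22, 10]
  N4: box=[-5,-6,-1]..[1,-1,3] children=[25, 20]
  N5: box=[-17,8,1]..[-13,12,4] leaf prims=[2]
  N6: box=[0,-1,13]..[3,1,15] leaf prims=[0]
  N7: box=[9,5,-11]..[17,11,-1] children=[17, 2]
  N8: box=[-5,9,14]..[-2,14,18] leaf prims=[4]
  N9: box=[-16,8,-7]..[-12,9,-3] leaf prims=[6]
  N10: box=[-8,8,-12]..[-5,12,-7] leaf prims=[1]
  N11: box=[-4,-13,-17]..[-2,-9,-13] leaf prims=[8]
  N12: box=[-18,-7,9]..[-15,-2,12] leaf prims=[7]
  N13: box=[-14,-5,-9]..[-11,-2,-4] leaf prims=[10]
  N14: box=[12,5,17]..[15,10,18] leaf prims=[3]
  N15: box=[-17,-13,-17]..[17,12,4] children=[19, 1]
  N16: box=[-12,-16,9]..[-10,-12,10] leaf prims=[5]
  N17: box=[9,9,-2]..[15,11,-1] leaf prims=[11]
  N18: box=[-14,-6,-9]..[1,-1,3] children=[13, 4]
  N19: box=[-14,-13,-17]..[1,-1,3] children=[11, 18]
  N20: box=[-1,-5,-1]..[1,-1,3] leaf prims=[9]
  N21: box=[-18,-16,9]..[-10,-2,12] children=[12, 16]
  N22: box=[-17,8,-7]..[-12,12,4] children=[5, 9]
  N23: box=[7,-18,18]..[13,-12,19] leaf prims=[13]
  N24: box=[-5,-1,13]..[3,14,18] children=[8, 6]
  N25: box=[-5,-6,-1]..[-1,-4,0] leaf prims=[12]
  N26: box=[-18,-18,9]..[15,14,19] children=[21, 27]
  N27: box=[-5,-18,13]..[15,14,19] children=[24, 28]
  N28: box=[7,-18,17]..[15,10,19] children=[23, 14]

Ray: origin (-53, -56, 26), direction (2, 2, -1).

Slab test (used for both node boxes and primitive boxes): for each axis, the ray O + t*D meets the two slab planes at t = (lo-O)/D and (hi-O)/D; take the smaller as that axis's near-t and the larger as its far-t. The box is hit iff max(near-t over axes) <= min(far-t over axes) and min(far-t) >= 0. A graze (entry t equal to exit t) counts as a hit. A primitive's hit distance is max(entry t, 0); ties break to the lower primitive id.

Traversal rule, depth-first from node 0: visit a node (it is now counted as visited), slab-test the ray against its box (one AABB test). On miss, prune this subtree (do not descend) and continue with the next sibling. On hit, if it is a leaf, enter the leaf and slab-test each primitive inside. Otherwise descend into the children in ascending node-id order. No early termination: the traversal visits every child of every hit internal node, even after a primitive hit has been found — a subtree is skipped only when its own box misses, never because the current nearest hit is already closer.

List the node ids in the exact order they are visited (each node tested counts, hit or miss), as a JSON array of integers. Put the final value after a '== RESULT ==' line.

Traverse from the root:
N0 x:[35/2,35] y:[19,35] z:[7,43] -> hit [19,35], descend [15, 26]
  N15 x:[18,35] y:[43/2,34] z:[22,43] -> hit [22,34], descend [1, 19]
    N1 x:[18,35] y:[61/2,34] z:[22,38] -> hit [61/2,34], descend [3, 7]
      N3 x:[18,24] y:[32,34] z:[22,38] -> miss, prune
      N7 x:[31,35] y:[61/2,67/2] z:[27,37] -> hit [31,67/2], descend [2, 17]
        N2 x:[69/2,35] y:[61/2,32] z:[33,37] -> miss, prune
        N17 x:[31,34] y:[65/2,67/2] z:[27,28] -> miss, prune
    N19 x:[39/2,27] y:[43/2,55/2] z:[23,43] -> hit [23,27], descend [11, 18]
      N11 x:[49/2,51/2] y:[43/2,47/2] z:[39,43] -> miss, prune
      N18 x:[39/2,27] y:[25,55/2] z:[23,35] -> hit [25,27], descend [4, 13]
        N4 x:[24,27] y:[25,55/2] z:[23,27] -> hit [25,27], descend [20, 25]
          N20 x:[26,27] y:[51/2,55/2] z:[23,27] -> hit [26,27] leaf, test {P9@t=26}
          N25 x:[24,26] y:[25,26] z:[26,27] -> hit [26,26] leaf, test {P12@t=26}
        N13 x:[39/2,21] y:[51/2,27] z:[30,35] -> miss, prune
  N26 x:[35/2,34] y:[19,35] z:[7,17] -> miss, prune

15 AABB tests over nodes [0, 15, 1, 3, 7, 2, 17, 19, 11, 18, 4, 20, 25, 13, 26]; 2 leaves entered; closest P9.

== RESULT ==
[0, 15, 1, 3, 7, 2, 17, 19, 11, 18, 4, 20, 25, 13, 26]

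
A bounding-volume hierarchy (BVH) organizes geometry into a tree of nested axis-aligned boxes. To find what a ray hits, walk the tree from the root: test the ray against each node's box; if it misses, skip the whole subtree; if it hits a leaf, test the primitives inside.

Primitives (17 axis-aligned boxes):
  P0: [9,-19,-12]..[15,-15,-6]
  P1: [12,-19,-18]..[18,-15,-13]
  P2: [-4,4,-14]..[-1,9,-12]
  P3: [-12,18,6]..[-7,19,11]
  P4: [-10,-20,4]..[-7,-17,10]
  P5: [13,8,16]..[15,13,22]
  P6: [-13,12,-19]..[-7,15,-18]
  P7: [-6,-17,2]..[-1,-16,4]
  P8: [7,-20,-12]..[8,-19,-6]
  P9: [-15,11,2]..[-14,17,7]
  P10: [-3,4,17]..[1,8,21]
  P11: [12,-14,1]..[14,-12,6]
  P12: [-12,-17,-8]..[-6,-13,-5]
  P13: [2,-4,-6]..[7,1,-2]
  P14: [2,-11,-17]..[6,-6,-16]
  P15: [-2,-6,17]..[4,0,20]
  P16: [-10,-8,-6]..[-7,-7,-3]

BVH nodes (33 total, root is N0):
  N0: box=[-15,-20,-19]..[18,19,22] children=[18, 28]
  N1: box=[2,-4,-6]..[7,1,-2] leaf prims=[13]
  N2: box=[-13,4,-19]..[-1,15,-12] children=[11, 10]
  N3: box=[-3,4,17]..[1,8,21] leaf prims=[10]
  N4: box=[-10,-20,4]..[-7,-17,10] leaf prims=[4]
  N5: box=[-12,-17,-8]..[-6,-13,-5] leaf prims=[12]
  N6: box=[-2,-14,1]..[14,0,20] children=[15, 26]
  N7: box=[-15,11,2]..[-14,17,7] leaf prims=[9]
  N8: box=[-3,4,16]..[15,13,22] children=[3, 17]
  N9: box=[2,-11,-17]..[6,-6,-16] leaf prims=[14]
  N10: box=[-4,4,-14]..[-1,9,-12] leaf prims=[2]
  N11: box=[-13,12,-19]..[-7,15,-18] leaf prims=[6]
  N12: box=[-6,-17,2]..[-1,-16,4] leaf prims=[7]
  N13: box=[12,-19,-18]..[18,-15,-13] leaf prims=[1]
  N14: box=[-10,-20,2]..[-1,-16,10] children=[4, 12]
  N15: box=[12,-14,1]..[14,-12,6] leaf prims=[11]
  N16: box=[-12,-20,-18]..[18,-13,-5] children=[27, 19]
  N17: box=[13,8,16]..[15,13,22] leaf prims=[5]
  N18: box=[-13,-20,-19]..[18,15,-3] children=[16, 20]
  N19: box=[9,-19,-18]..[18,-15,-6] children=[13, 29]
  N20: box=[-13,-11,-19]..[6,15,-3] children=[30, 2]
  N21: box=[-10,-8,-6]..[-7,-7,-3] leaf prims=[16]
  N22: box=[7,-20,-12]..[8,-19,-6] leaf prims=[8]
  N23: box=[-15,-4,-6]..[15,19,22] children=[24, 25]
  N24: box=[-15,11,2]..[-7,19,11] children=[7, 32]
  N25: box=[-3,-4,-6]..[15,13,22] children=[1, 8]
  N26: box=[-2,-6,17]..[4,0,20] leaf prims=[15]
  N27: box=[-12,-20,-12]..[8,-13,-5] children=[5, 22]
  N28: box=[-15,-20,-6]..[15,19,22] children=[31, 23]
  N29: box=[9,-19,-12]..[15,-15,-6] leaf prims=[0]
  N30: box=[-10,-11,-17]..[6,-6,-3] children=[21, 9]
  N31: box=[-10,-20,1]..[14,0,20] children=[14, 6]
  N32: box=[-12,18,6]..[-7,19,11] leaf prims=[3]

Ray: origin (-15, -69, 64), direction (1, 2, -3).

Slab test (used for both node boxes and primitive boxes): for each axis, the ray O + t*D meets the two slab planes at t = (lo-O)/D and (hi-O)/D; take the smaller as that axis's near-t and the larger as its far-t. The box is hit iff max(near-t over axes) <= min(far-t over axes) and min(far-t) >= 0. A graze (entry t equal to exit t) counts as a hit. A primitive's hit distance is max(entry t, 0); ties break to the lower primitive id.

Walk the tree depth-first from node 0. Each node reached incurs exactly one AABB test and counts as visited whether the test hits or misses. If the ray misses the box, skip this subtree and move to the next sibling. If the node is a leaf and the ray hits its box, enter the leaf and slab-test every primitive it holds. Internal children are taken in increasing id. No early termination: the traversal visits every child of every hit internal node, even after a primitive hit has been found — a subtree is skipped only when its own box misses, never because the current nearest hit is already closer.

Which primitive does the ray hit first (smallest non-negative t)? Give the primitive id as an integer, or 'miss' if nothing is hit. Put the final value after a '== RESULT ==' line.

Walk:
N0 x:[0,33] y:[49/2,44] z:[14,83/3] -> hit [49/2,83/3], descend [18, 28]
  N18 x:[2,33] y:[49/2,42] z:[67/3,83/3] -> hit [49/2,83/3], descend [16, 20]
    N16 x:[3,33] y:[49/2,28] z:[23,82/3] -> hit [49/2,82/3], descend [19, 27]
      N19 x:[24,33] y:[25,27] z:[70/3,82/3] -> hit [25,27], descend [13, 29]
        N13 x:[27,33] y:[25,27] z:[77/3,82/3] -> hit [27,27] leaf, test {P1@t=27}
        N29 x:[24,30] y:[25,27] z:[70/3,76/3] -> hit [25,76/3] leaf, test {P0@t=25}
      N27 x:[3,23] y:[49/2,28] z:[23,76/3] -> miss, prune
    N20 x:[2,21] y:[29,42] z:[67/3,83/3] -> miss, prune
  N28 x:[0,30] y:[49/2,44] z:[14,70/3] -> miss, prune

Summary -> nodes [0, 18, 16, 19, 13, 29, 27, 20, 28]; box-tests=9; leaf-entries=2; first=P0

== RESULT ==
0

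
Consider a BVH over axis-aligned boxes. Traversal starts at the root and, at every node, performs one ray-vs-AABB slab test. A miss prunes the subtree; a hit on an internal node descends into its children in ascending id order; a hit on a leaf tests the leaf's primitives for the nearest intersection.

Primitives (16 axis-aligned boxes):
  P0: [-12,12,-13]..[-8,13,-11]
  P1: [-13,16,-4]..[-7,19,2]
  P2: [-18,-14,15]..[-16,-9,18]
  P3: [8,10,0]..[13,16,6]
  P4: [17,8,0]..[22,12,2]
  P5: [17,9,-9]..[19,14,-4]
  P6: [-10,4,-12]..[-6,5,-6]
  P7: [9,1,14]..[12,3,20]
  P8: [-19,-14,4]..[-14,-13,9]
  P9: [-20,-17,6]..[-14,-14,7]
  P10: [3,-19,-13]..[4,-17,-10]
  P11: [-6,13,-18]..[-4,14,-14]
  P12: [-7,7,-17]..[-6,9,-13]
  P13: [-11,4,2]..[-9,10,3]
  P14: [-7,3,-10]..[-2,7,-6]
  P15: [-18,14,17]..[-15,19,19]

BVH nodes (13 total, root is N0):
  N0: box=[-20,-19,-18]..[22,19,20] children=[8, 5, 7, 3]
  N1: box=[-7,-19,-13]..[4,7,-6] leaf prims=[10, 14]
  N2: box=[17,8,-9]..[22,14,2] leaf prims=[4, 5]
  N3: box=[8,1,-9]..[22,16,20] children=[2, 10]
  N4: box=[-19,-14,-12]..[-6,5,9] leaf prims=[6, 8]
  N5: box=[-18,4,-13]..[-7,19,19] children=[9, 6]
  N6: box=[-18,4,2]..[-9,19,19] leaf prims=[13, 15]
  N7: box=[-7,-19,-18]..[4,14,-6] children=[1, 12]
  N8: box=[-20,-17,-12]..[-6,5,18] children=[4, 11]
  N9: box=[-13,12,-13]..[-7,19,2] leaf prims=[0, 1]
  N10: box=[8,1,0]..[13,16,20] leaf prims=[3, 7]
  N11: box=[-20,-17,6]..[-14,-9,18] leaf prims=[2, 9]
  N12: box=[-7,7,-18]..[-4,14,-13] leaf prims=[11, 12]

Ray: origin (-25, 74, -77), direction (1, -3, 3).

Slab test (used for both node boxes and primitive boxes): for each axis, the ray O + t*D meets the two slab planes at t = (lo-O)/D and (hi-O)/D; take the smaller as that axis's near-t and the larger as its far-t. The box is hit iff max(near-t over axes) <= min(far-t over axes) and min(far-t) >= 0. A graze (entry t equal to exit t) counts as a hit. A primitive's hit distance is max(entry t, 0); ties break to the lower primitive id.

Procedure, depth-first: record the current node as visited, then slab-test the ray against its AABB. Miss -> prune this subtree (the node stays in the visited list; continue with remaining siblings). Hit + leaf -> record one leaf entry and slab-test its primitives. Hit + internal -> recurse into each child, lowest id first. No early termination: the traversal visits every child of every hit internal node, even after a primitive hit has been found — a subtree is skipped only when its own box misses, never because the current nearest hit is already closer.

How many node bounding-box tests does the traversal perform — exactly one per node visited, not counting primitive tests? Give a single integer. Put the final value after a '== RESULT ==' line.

Walk:
N0 x:[5,47] y:[55/3,31] z:[59/3,97/3] -> hit [59/3,31], descend [3, 5, 7, 8]
  N3 x:[33,47] y:[58/3,73/3] z:[68/3,97/3] -> miss, prune
  N5 x:[7,18] y:[55/3,70/3] z:[64/3,32] -> miss, prune
  N7 x:[18,29] y:[20,31] z:[59/3,71/3] -> hit [20,71/3], descend [1, 12]
    N1 x:[18,29] y:[67/3,31] z:[64/3,71/3] -> hit [67/3,71/3] leaf, test {P10(miss), P14@t=67/3}
    N12 x:[18,21] y:[20,67/3] z:[59/3,64/3] -> hit [20,21] leaf, test {P11@t=20, P12(miss)}
  N8 x:[5,19] y:[23,91/3] z:[65/3,95/3] -> miss, prune

Visited [0, 3, 5, 7, 1, 12, 8]. Tests: 7 box, 2 leaf. Nearest: P11.

== RESULT ==
7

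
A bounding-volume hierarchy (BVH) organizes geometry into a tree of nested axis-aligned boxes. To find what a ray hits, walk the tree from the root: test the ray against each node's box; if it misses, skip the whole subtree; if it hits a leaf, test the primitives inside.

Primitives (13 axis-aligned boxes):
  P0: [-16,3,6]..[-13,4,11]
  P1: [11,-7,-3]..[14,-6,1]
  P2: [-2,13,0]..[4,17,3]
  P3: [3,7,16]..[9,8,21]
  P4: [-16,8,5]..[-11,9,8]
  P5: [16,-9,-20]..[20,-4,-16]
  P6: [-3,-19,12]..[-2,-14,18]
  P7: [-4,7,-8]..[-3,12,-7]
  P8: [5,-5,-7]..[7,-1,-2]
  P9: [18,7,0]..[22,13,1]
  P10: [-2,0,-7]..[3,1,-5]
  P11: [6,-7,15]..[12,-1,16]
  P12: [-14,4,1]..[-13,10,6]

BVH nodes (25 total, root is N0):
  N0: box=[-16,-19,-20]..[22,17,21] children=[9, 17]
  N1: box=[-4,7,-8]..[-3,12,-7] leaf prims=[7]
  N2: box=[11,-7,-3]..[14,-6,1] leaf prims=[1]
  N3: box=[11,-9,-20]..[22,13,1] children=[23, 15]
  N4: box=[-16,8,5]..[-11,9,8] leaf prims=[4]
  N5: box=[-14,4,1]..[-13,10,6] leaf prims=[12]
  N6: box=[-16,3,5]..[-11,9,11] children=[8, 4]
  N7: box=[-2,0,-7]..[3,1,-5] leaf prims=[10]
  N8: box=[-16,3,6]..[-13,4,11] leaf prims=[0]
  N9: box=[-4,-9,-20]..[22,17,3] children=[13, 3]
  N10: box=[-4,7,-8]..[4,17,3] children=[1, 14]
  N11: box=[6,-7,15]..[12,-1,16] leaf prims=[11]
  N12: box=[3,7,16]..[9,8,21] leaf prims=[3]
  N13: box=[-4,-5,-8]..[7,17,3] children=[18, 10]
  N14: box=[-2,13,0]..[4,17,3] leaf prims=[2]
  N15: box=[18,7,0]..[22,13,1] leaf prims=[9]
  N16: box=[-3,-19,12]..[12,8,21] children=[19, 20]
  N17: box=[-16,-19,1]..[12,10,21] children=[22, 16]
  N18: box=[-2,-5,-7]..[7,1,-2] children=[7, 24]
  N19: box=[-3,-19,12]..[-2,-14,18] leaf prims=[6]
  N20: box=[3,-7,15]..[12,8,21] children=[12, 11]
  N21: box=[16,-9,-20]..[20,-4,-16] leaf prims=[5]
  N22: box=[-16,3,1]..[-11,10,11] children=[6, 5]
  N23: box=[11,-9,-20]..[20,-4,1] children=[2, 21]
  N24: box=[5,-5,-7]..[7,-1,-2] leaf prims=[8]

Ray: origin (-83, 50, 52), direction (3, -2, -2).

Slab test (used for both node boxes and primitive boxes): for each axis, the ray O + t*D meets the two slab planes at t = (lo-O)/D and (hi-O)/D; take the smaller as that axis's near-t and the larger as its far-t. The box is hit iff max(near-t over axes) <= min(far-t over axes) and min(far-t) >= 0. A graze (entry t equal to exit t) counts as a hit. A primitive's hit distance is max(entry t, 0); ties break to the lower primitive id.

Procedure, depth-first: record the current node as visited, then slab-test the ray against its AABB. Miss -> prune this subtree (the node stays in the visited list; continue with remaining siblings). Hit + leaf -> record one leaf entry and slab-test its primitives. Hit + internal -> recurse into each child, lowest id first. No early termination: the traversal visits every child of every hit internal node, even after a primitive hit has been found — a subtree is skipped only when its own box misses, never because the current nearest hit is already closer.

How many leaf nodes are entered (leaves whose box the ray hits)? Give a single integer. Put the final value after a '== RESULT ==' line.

Walk:
N0 x:[67/3,35] y:[33/2,69/2] z:[31/2,36] -> hit [67/3,69/2], descend [9, 17]
  N9 x:[79/3,35] y:[33/2,59/2] z:[49/2,36] -> hit [79/3,59/2], descend [3, 13]
    N3 x:[94/3,35] y:[37/2,59/2] z:[51/2,36] -> miss, prune
    N13 x:[79/3,30] y:[33/2,55/2] z:[49/2,30] -> hit [79/3,55/2], descend [10, 18]
      N10 x:[79/3,29] y:[33/2,43/2] z:[49/2,30] -> miss, prune
      N18 x:[27,30] y:[49/2,55/2] z:[27,59/2] -> hit [27,55/2], descend [7, 24]
        N7 x:[27,86/3] y:[49/2,25] z:[57/2,59/2] -> miss, prune
        N24 x:[88/3,30] y:[51/2,55/2] z:[27,59/2] -> miss, prune
  N17 x:[67/3,95/3] y:[20,69/2] z:[31/2,51/2] -> hit [67/3,51/2], descend [16, 22]
    N16 x:[80/3,95/3] y:[21,69/2] z:[31/2,20] -> miss, prune
    N22 x:[67/3,24] y:[20,47/2] z:[41/2,51/2] -> hit [67/3,47/2], descend [5, 6]
      N5 x:[23,70/3] y:[20,23] z:[23,51/2] -> hit [23,23] leaf, test {P12@t=23}
      N6 x:[67/3,24] y:[41/2,47/2] z:[41/2,47/2] -> hit [67/3,47/2], descend [4, 8]
        N4 x:[67/3,24] y:[41/2,21] z:[22,47/2] -> miss, prune
        N8 x:[67/3,70/3] y:[23,47/2] z:[41/2,23] -> hit [23,23] leaf, test {P0@t=23}

Summary -> nodes [0, 9, 3, 13, 10, 18, 7, 24, 17, 16, 22, 5, 6, 4, 8]; box-tests=15; leaf-entries=2; first=P0

== RESULT ==
2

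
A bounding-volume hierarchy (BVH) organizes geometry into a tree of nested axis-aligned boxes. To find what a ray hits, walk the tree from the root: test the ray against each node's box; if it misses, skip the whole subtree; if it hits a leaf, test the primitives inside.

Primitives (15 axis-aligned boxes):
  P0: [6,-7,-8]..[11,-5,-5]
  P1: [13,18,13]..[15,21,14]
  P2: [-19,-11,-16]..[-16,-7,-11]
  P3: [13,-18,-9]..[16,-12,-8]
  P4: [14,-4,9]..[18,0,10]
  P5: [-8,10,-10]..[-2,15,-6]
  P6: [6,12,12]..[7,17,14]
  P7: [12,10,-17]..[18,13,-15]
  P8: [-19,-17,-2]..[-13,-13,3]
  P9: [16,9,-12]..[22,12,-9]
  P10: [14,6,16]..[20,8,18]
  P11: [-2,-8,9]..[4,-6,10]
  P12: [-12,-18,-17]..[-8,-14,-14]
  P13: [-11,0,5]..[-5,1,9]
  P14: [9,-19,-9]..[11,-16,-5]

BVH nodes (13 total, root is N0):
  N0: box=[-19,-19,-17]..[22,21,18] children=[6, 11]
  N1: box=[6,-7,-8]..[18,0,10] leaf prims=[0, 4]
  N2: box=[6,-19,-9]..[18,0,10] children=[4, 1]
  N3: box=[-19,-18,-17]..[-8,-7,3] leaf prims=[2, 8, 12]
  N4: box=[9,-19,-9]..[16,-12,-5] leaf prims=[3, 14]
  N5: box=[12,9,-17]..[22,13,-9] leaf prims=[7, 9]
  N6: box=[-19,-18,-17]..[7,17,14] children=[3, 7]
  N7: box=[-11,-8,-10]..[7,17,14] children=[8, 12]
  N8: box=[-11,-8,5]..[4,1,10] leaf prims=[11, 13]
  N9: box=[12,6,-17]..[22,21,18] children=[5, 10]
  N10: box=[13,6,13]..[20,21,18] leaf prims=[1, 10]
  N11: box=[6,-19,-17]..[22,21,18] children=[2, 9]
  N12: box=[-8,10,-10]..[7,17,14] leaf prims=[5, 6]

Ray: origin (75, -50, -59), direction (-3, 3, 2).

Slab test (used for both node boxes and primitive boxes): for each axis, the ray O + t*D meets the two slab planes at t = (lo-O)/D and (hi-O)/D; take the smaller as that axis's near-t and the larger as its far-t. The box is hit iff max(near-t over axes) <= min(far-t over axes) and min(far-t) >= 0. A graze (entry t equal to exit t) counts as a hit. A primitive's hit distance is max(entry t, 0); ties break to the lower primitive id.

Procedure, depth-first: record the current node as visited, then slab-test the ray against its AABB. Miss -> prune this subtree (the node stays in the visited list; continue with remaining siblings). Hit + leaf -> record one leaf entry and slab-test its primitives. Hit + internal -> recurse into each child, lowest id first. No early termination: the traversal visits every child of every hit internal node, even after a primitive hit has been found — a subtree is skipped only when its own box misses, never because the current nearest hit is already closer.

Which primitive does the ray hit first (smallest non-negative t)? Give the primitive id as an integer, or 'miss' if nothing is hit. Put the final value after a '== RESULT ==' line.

Trace the traversal:
N0 x:[53/3,94/3] y:[31/3,71/3] z:[21,77/2] -> hit [21,71/3], descend [6, 11]
  N6 x:[68/3,94/3] y:[32/3,67/3] z:[21,73/2] -> miss, prune
  N11 x:[53/3,23] y:[31/3,71/3] z:[21,77/2] -> hit [21,23], descend [2, 9]
    N2 x:[19,23] y:[31/3,50/3] z:[25,69/2] -> miss, prune
    N9 x:[53/3,21] y:[56/3,71/3] z:[21,77/2] -> hit [21,21], descend [5, 10]
      N5 x:[53/3,21] y:[59/3,21] z:[21,25] -> hit [21,21] leaf, test {P7@t=21, P9(miss)}
      N10 x:[55/3,62/3] y:[56/3,71/3] z:[36,77/2] -> miss, prune

Visited [0, 6, 11, 2, 9, 5, 10]. Tests: 7 box, 1 leaf. Nearest: P7.

== RESULT ==
7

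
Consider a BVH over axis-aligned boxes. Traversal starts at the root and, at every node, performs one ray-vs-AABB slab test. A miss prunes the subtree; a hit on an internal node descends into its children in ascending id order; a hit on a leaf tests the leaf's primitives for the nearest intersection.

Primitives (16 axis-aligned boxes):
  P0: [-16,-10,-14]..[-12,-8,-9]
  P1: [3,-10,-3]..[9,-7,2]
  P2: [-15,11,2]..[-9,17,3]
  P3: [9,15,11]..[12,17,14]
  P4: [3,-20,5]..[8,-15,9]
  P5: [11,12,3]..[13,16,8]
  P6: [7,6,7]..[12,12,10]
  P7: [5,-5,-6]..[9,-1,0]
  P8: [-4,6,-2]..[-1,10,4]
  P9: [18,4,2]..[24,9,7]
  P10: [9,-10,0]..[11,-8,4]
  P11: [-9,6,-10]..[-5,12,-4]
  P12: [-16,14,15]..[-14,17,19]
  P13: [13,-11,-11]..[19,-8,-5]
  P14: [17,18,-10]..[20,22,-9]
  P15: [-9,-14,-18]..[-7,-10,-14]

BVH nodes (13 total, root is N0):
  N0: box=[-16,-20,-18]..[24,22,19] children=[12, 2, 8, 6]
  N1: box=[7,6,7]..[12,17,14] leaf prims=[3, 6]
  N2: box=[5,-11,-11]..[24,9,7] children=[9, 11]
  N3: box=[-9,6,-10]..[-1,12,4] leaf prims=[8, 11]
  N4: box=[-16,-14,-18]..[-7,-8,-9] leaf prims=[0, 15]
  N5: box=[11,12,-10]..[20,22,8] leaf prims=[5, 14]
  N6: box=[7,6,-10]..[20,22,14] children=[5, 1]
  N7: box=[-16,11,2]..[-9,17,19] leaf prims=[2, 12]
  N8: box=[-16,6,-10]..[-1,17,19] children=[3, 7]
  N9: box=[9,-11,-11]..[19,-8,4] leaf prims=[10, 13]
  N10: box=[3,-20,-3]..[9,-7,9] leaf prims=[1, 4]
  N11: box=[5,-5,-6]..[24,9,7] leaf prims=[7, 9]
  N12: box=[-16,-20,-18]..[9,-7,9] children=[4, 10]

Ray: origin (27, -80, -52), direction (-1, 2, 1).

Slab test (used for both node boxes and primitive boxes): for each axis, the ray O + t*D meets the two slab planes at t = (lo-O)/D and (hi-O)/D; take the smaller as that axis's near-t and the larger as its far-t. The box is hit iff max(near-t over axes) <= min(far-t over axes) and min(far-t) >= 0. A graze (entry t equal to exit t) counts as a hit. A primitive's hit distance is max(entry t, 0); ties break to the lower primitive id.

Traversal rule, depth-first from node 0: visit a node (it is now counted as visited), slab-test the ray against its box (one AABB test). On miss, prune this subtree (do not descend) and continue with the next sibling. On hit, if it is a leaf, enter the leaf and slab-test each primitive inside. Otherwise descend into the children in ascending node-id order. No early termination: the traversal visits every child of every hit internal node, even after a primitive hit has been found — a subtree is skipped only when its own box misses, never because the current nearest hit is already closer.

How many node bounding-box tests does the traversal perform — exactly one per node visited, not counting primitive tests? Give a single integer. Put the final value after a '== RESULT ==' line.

Walk:
N0 x:[3,43] y:[30,51] z:[34,71] -> hit [34,43], descend [2, 6, 8, 12]
  N2 x:[3,22] y:[69/2,89/2] z:[41,59] -> miss, prune
  N6 x:[7,20] y:[43,51] z:[42,66] -> miss, prune
  N8 x:[28,43] y:[43,97/2] z:[42,71] -> hit [43,43], descend [3, 7]
    N3 x:[28,36] y:[43,46] z:[42,56] -> miss, prune
    N7 x:[36,43] y:[91/2,97/2] z:[54,71] -> miss, prune
  N12 x:[18,43] y:[30,73/2] z:[34,61] -> hit [34,73/2], descend [4, 10]
    N4 x:[34,43] y:[33,36] z:[34,43] -> hit [34,36] leaf, test {P0(miss), P15@t=34}
    N10 x:[18,24] y:[30,73/2] z:[49,61] -> miss, prune

order=[0, 2, 6, 8, 3, 7, 12, 4, 10]  |boxes|=9  |leaves|=1  hit=P15

== RESULT ==
9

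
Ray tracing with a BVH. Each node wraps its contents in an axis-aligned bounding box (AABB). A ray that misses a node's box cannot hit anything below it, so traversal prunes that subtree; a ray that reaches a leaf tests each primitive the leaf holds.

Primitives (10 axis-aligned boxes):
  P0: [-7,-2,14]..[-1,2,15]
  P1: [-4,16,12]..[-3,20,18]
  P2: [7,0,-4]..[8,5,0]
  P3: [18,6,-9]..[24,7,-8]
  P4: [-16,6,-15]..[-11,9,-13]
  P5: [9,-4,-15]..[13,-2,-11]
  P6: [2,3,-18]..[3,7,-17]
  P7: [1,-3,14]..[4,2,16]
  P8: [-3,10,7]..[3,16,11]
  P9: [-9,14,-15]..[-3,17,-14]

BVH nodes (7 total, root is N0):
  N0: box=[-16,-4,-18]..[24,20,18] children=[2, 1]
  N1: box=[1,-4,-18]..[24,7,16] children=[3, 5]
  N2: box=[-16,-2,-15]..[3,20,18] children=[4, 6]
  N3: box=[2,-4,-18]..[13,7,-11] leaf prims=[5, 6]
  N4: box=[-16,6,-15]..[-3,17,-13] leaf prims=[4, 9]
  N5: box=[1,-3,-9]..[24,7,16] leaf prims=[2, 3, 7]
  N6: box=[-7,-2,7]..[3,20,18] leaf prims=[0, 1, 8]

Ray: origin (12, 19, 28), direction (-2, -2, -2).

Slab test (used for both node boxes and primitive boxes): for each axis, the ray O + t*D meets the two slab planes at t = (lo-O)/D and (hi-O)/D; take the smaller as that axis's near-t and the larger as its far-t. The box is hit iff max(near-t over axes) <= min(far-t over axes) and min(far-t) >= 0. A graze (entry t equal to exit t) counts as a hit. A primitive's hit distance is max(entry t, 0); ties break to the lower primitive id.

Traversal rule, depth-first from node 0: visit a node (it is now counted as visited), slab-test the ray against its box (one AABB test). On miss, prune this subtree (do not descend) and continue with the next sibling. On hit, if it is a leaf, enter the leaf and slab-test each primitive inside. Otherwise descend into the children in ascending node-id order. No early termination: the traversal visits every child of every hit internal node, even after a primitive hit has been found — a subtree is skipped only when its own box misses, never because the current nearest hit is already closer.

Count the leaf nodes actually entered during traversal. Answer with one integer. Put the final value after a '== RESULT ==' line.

Traverse from the root:
N0 x:[-6,14] y:[-1/2,23/2] z:[5,23] -> hit [5,23/2], descend [1, 2]
  N1 x:[-6,11/2] y:[6,23/2] z:[6,23] -> miss, prune
  N2 x:[9/2,14] y:[-1/2,21/2] z:[5,43/2] -> hit [5,21/2], descend [4, 6]
    N4 x:[15/2,14] y:[1,13/2] z:[41/2,43/2] -> miss, prune
    N6 x:[9/2,19/2] y:[-1/2,21/2] z:[5,21/2] -> hit [5,19/2] leaf, test {P0(miss), P1(miss), P8(miss)}

Summary -> nodes [0, 1, 2, 4, 6]; box-tests=5; leaf-entries=1; first=miss

== RESULT ==
1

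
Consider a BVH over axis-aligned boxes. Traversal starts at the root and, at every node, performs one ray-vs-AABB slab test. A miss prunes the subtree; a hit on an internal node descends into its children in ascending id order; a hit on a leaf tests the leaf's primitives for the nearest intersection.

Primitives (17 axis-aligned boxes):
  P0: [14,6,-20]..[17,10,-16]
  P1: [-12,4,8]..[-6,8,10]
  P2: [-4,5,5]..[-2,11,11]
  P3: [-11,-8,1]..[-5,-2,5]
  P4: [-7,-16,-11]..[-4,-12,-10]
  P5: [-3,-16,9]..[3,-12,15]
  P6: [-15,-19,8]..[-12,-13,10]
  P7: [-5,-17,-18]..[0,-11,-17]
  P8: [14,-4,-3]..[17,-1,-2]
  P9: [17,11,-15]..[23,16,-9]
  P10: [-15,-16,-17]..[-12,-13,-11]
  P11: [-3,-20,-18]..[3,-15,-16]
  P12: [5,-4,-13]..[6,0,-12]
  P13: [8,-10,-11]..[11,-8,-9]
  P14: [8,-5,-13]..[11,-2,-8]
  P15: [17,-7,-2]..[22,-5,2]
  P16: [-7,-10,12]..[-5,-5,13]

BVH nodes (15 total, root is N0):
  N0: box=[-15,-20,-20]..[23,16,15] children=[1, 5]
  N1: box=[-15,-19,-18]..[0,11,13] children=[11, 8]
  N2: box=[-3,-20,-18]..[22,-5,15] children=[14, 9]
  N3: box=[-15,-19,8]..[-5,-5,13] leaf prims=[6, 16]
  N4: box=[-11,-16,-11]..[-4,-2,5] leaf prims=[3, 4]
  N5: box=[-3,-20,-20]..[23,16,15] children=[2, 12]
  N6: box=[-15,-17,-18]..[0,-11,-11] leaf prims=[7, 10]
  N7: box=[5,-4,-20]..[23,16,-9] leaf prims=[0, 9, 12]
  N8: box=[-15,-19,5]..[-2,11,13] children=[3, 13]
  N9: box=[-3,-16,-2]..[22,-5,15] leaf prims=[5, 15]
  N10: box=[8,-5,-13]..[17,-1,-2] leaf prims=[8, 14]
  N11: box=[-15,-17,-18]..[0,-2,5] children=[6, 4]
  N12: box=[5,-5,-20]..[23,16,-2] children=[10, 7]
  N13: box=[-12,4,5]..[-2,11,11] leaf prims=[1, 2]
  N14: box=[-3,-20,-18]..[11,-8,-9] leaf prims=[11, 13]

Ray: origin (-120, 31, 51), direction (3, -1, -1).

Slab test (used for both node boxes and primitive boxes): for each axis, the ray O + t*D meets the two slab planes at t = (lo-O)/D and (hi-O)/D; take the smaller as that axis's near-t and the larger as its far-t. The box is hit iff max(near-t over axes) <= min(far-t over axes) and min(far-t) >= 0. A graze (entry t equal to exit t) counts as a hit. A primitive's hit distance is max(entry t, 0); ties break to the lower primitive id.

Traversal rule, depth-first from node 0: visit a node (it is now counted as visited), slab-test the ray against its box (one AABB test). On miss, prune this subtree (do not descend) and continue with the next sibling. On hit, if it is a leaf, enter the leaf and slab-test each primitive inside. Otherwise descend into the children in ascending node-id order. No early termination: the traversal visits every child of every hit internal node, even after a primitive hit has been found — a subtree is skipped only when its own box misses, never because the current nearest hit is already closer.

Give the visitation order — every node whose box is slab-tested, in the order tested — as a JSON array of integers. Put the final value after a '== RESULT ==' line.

Trace the traversal:
N0 x:[35,143/3] y:[15,51] z:[36,71] -> hit [36,143/3], descend [1, 5]
  N1 x:[35,40] y:[20,50] z:[38,69] -> hit [38,40], descend [8, 11]
    N8 x:[35,118/3] y:[20,50] z:[38,46] -> hit [38,118/3], descend [3, 13]
      N3 x:[35,115/3] y:[36,50] z:[38,43] -> hit [38,115/3] leaf, test {P6(miss), P16@t=38}
      N13 x:[36,118/3] y:[20,27] z:[40,46] -> miss, prune
    N11 x:[35,40] y:[33,48] z:[46,69] -> miss, prune
  N5 x:[39,143/3] y:[15,51] z:[36,71] -> hit [39,143/3], descend [2, 12]
    N2 x:[39,142/3] y:[36,51] z:[36,69] -> hit [39,142/3], descend [9, 14]
      N9 x:[39,142/3] y:[36,47] z:[36,53] -> hit [39,47] leaf, test {P5(miss), P15(miss)}
      N14 x:[39,131/3] y:[39,51] z:[60,69] -> miss, prune
    N12 x:[125/3,143/3] y:[15,36] z:[53,71] -> miss, prune

order=[0, 1, 8, 3, 13, 11, 5, 2, 9, 14, 12]  |boxes|=11  |leaves|=2  hit=P16

== RESULT ==
[0, 1, 8, 3, 13, 11, 5, 2, 9, 14, 12]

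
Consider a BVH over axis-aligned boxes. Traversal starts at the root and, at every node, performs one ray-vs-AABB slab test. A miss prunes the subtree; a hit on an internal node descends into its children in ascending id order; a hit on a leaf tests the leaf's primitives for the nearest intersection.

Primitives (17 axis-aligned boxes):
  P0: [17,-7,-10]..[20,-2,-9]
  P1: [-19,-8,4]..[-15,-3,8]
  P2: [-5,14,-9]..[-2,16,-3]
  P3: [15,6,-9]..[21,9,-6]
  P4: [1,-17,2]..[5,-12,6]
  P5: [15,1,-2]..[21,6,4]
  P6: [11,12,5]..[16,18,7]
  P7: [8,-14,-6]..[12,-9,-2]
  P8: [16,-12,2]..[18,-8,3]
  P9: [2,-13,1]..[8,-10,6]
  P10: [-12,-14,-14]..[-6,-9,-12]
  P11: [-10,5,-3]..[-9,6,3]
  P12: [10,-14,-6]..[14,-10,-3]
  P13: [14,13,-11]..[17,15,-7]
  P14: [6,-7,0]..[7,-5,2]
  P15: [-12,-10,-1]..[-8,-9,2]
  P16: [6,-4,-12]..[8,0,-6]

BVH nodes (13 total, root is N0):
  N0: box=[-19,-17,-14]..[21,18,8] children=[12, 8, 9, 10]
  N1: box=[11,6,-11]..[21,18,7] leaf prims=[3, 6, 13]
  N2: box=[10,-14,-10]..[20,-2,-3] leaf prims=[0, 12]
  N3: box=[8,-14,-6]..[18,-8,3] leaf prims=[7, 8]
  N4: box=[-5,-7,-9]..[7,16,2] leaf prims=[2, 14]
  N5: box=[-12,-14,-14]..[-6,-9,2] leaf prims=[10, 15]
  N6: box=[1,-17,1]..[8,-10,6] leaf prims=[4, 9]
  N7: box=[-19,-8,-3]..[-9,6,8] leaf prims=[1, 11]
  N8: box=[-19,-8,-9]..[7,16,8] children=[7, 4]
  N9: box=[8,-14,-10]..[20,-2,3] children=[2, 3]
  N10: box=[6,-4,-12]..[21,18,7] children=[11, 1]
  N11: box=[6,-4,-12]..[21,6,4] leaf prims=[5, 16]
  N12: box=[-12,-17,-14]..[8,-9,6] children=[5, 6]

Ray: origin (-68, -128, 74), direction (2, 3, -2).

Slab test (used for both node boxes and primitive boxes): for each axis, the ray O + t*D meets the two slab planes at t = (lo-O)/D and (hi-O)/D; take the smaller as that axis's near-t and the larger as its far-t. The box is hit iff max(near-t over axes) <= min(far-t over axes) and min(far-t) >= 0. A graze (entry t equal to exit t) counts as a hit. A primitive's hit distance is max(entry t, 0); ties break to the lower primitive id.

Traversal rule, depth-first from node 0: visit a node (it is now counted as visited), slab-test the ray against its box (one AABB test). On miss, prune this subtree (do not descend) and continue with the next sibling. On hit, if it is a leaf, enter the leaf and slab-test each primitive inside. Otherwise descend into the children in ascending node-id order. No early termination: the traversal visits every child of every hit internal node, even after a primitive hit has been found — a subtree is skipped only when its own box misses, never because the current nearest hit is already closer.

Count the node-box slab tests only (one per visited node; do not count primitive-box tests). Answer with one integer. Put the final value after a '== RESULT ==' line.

Traverse from the root:
N0 x:[49/2,89/2] y:[37,146/3] z:[33,44] -> hit [37,44], descend [8, 9, 10, 12]
  N8 x:[49/2,75/2] y:[40,48] z:[33,83/2] -> miss, prune
  N9 x:[38,44] y:[38,42] z:[71/2,42] -> hit [38,42], descend [2, 3]
    N2 x:[39,44] y:[38,42] z:[77/2,42] -> hit [39,42] leaf, test {P0(miss), P12@t=39}
    N3 x:[38,43] y:[38,40] z:[71/2,40] -> hit [38,40] leaf, test {P7@t=38, P8(miss)}
  N10 x:[37,89/2] y:[124/3,146/3] z:[67/2,43] -> hit [124/3,43], descend [1, 11]
    N1 x:[79/2,89/2] y:[134/3,146/3] z:[67/2,85/2] -> miss, prune
    N11 x:[37,89/2] y:[124/3,134/3] z:[35,43] -> hit [124/3,43] leaf, test {P5(miss), P16(miss)}
  N12 x:[28,38] y:[37,119/3] z:[34,44] -> hit [37,38], descend [5, 6]
    N5 x:[28,31] y:[38,119/3] z:[36,44] -> miss, prune
    N6 x:[69/2,38] y:[37,118/3] z:[34,73/2] -> miss, prune

Visited [0, 8, 9, 2, 3, 10, 1, 11, 12, 5, 6]. Tests: 11 box, 3 leaf. Nearest: P7.

== RESULT ==
11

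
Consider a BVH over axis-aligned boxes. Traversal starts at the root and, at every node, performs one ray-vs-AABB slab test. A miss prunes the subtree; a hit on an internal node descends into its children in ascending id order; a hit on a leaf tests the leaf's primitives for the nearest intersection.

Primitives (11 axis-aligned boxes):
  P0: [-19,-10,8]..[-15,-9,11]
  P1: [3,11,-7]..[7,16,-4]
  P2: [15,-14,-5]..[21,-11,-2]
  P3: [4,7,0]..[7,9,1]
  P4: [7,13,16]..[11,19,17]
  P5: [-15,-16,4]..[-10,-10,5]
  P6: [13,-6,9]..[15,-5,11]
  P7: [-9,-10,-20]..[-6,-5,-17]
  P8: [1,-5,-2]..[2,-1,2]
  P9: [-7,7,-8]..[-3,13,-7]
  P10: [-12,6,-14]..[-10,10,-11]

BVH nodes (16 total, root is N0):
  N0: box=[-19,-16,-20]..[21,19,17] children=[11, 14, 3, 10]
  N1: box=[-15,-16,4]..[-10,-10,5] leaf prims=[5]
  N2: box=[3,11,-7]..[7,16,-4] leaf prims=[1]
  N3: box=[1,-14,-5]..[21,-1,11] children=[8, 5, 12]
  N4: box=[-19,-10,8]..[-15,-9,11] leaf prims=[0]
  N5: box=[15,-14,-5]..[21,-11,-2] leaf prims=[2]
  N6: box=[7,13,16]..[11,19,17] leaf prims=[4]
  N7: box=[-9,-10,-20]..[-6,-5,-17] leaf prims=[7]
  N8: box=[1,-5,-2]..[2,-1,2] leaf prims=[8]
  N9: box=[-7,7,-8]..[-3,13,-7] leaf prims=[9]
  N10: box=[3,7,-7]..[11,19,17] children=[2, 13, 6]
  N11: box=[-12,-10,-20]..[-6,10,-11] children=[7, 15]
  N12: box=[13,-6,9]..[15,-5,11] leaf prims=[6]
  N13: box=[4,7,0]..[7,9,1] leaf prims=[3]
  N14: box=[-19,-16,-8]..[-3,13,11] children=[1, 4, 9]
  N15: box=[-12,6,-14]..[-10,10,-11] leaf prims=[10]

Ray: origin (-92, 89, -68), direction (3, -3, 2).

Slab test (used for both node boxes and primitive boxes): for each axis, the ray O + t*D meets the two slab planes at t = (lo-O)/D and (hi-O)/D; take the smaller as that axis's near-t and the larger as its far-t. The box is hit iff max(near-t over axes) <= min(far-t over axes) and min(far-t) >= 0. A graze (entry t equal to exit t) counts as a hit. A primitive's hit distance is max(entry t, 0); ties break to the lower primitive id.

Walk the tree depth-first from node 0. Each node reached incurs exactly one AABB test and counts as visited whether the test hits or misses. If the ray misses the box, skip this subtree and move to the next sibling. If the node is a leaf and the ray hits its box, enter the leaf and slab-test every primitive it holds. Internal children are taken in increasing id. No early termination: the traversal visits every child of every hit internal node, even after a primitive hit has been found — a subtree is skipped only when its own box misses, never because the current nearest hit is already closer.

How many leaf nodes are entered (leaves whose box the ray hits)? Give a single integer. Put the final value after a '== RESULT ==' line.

Traverse from the root:
N0 x:[73/3,113/3] y:[70/3,35] z:[24,85/2] -> hit [73/3,35], descend [3, 10, 11, 14]
  N3 x:[31,113/3] y:[30,103/3] z:[63/2,79/2] -> hit [63/2,103/3], descend [5, 8, 12]
    N5 x:[107/3,113/3] y:[100/3,103/3] z:[63/2,33] -> miss, prune
    N8 x:[31,94/3] y:[30,94/3] z:[33,35] -> miss, prune
    N12 x:[35,107/3] y:[94/3,95/3] z:[77/2,79/2] -> miss, prune
  N10 x:[95/3,103/3] y:[70/3,82/3] z:[61/2,85/2] -> miss, prune
  N11 x:[80/3,86/3] y:[79/3,33] z:[24,57/2] -> hit [80/3,57/2], descend [7, 15]
    N7 x:[83/3,86/3] y:[94/3,33] z:[24,51/2] -> miss, prune
    N15 x:[80/3,82/3] y:[79/3,83/3] z:[27,57/2] -> hit [27,82/3] leaf, test {P10@t=27}
  N14 x:[73/3,89/3] y:[76/3,35] z:[30,79/2] -> miss, prune

10 AABB tests over nodes [0, 3, 5, 8, 12, 10, 11, 7, 15, 14]; 1 leaf entered; closest P10.

== RESULT ==
1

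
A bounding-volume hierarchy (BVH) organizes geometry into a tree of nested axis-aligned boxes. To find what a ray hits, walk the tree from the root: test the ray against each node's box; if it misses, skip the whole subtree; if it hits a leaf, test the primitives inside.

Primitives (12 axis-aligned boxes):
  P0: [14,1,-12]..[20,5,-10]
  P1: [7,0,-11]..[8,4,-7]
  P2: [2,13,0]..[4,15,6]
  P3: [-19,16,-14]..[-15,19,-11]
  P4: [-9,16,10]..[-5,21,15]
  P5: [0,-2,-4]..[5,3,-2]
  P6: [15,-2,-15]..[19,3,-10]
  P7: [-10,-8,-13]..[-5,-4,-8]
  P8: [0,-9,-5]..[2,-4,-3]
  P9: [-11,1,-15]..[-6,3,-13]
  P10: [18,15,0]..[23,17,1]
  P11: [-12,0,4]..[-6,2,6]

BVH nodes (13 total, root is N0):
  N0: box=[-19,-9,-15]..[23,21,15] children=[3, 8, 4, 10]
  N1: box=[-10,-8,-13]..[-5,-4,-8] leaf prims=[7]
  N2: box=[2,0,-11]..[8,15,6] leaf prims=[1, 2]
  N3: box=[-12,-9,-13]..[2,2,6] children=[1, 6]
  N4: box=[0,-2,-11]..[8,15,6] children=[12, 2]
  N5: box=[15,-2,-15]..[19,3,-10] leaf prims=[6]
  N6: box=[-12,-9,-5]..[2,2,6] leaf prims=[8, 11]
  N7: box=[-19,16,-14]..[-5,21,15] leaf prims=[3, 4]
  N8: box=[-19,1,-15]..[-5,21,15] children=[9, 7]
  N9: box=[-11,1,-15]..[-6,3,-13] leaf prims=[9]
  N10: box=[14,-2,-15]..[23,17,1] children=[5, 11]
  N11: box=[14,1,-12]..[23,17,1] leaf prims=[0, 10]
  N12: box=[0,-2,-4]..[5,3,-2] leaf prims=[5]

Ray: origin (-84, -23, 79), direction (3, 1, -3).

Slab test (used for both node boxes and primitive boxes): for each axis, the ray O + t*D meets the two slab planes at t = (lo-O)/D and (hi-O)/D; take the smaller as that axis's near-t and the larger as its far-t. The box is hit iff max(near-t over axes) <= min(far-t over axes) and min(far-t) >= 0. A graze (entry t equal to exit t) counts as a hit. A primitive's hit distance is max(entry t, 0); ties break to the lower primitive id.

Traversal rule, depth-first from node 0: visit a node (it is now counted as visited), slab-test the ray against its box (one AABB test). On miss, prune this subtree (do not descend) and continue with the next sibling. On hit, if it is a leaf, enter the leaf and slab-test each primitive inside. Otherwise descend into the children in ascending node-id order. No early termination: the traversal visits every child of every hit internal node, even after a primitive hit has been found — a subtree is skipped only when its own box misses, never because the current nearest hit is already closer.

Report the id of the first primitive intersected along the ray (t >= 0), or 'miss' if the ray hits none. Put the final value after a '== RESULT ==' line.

Traverse from the root:
N0 x:[65/3,107/3] y:[14,44] z:[64/3,94/3] -> hit [65/3,94/3], descend [3, 4, 8, 10]
  N3 x:[24,86/3] y:[14,25] z:[73/3,92/3] -> hit [73/3,25], descend [1, 6]
    N1 x:[74/3,79/3] y:[15,19] z:[29,92/3] -> miss, prune
    N6 x:[24,86/3] y:[14,25] z:[73/3,28] -> hit [73/3,25] leaf, test {P8(miss), P11@t=73/3}
  N4 x:[28,92/3] y:[21,38] z:[73/3,30] -> hit [28,30], descend [2, 12]
    N2 x:[86/3,92/3] y:[23,38] z:[73/3,30] -> hit [86/3,30] leaf, test {P1(miss), P2(miss)}
    N12 x:[28,89/3] y:[21,26] z:[27,83/3] -> miss, prune
  N8 x:[65/3,79/3] y:[24,44] z:[64/3,94/3] -> hit [24,79/3], descend [7, 9]
    N7 x:[65/3,79/3] y:[39,44] z:[64/3,31] -> miss, prune
    N9 x:[73/3,26] y:[24,26] z:[92/3,94/3] -> miss, prune
  N10 x:[98/3,107/3] y:[21,40] z:[26,94/3] -> miss, prune

order=[0, 3, 1, 6, 4, 2, 12, 8, 7, 9, 10]  |boxes|=11  |leaves|=2  hit=P11

== RESULT ==
11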